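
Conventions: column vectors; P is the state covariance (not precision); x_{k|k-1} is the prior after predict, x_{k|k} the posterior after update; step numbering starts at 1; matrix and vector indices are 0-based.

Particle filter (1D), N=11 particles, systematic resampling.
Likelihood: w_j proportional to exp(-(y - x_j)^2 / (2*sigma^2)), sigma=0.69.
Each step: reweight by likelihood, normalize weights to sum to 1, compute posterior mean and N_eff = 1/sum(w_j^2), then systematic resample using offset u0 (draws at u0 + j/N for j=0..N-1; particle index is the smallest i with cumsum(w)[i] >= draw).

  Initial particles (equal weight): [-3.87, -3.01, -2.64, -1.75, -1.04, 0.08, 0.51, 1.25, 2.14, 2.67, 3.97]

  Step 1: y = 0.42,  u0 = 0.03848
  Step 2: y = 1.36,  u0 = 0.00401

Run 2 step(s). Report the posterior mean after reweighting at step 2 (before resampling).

post_mean = 0.7627

step 1: w=[0.0000, 0.0000, 0.0000, 0.0028, 0.0422, 0.3507, 0.3926, 0.1920, 0.0177, 0.0019, 0.0000]  mean=0.4625  Neff=3.1638  idx=[4, 5, 5, 5, 6, 6, 6, 6, 6, 7, 7]
step 2: w=[0.0005, 0.0369, 0.0369, 0.0369, 0.0964, 0.0964, 0.0964, 0.0964, 0.0964, 0.2034, 0.2034]  mean=0.7627  Neff=7.5021  idx=[1, 3, 4, 5, 6, 7, 8, 9, 9, 10, 10]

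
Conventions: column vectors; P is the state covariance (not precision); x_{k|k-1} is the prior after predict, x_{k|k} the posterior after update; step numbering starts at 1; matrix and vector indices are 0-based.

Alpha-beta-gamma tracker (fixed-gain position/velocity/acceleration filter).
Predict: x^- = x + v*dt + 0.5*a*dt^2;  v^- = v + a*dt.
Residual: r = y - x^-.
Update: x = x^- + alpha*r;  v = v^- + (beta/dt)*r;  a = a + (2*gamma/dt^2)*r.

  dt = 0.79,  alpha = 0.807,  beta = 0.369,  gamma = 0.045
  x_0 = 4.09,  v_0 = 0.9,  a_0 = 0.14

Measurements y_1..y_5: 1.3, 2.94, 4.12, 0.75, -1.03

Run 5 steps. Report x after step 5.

step 1: x_pred=4.8447  r=-3.5447  x^+=1.9841  v^+=-0.6451  a^+=-0.3712
step 2: x_pred=1.3587  r=1.5813  x^+=2.6348  v^+=-0.1997  a^+=-0.1431
step 3: x_pred=2.4324  r=1.6876  x^+=3.7943  v^+=0.4755  a^+=0.1002
step 4: x_pred=4.2012  r=-3.4512  x^+=1.4161  v^+=-1.0573  a^+=-0.3975
step 5: x_pred=0.4568  r=-1.4868  x^+=-0.7431  v^+=-2.0658  a^+=-0.6119

x_post = -0.7431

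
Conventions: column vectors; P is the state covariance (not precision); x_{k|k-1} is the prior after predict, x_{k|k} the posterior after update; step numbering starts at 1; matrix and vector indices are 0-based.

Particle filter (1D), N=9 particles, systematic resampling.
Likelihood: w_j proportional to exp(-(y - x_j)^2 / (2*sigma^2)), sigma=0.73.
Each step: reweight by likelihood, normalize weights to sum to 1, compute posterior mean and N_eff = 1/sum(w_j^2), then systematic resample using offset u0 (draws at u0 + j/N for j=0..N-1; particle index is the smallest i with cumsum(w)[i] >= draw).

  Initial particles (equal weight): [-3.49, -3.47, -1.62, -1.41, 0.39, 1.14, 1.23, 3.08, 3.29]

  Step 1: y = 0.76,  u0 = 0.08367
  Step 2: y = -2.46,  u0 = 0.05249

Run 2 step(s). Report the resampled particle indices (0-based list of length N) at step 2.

step 1: w=[0.0000, 0.0000, 0.0019, 0.0047, 0.3394, 0.3370, 0.3137, 0.0025, 0.0010]  mean=0.9034  Neff=3.0567  idx=[4, 4, 4, 5, 5, 5, 6, 6, 6]
step 2: w=[0.3279, 0.3279, 0.3279, 0.0035, 0.0035, 0.0035, 0.0019, 0.0019, 0.0019]  mean=0.4027  Neff=3.0991  idx=[0, 0, 0, 1, 1, 1, 2, 2, 2]

resampled_idx = [0, 0, 0, 1, 1, 1, 2, 2, 2]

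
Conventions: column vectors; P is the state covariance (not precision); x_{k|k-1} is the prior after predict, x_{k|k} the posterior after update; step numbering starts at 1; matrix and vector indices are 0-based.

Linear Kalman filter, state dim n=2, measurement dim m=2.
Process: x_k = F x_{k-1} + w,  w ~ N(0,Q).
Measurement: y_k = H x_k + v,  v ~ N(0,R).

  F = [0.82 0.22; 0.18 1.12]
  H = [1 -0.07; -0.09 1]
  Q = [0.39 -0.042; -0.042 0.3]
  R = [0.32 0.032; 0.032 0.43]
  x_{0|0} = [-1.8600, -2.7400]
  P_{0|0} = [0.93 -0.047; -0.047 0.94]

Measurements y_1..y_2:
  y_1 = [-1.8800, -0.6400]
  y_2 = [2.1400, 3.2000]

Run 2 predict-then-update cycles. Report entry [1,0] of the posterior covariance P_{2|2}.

P_post[1,0] = 0.0567

step 1: x^-=[-2.1280, -3.4036]  P^-=[1.0439 0.2819; 0.2819 1.4903]  S=[1.3317 0.1174; 0.1174 1.8780]  K=[0.7644 0.0523; 0.0649 0.7760]  nu=[0.0097, 2.5721]  x^+=[-1.9861, -1.4071]  P^+=[0.2512 0.0695; 0.0695 0.3420]
step 2: x^-=[-1.9381, -1.9334]  P^-=[0.6005 0.1460; 0.1460 0.7652]  S=[0.9038 0.0713; 0.0713 1.1738]  K=[0.6500 0.0388; 0.0520 0.6376]  nu=[3.9428, 4.9590]  x^+=[0.8175, 1.4331]  P^+=[0.2132 0.0567; 0.0567 0.2809]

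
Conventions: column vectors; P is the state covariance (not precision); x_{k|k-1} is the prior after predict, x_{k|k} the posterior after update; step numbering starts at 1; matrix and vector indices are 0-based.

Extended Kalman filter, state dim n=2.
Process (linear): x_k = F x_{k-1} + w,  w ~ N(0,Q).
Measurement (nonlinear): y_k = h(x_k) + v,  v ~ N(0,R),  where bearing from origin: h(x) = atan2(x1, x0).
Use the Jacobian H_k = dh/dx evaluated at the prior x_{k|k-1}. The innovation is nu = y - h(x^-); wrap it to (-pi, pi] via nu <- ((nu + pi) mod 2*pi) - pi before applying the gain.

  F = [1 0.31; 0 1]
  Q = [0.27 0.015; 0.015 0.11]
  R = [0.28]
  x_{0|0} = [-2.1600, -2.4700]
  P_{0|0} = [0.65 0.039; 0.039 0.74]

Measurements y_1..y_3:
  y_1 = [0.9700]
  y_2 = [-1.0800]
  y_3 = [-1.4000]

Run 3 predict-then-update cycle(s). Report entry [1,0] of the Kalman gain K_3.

step 1: x^-=[-2.9257, -2.4700]  P^-=[1.0153 0.2834; 0.2834 0.8500]  H_jac=[0.1685 -0.1996]  S=[0.3236]  K=[0.3538; -0.3766]  nu=[-2.8727]  x^+=[-3.9421, -1.3881]  P^+=[0.9748 0.3265; 0.3265 0.8041]
step 2: x^-=[-4.3724, -1.3881]  P^-=[1.5245 0.5908; 0.5908 0.9141]  H_jac=[0.0660 -0.2078]  S=[0.3099]  K=[-0.0716; -0.4871]  nu=[1.7542]  x^+=[-4.4981, -2.2425]  P^+=[1.5229 0.5800; 0.5800 0.8406]
step 3: x^-=[-5.1932, -2.2425]  P^-=[2.2333 0.8556; 0.8556 0.9506]  H_jac=[0.0701 -0.1623]  S=[0.2965]  K=[0.0596; -0.3180]  nu=[1.3340]  x^+=[-5.1138, -2.6668]  P^+=[2.2322 0.8612; 0.8612 0.9206]

K[1,0] = -0.3180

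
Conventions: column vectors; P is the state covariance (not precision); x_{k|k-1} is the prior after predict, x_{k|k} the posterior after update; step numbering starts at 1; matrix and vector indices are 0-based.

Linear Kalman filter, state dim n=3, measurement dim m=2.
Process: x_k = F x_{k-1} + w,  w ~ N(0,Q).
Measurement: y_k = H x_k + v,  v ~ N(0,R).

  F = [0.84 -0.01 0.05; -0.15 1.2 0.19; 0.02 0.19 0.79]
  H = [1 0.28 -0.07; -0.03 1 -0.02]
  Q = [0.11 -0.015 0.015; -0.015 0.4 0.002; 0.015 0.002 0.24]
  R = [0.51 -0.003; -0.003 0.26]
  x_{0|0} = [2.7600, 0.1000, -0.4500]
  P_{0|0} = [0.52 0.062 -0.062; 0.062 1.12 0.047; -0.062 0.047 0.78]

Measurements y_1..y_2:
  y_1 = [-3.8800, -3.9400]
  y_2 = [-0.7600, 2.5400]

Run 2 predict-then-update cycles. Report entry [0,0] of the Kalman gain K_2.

step 1: x^-=[2.2949, -0.3795, -0.2813]  P^-=[0.4727 -0.0307 0.0212; -0.0307 2.0553 0.4260; 0.0212 0.4260 0.7801]  S=[1.1108 0.4964; 0.4964 2.3009]  K=[0.4706 -0.1212; 0.0729 0.8742; -0.0026 0.1786]  nu=[-6.0883, -3.4973]  x^+=[-0.1466, -3.8810, -0.8905]  P^+=[0.2495 -0.0248 0.0304; -0.0248 0.2276 0.0615; 0.0304 0.0615 0.7071]
step 2: x^-=[-0.1288, -4.8045, -1.4438]  P^-=[0.2907 -0.0593 0.0631; -0.0593 0.7941 0.2164; 0.0631 0.2164 0.7088]  S=[0.8159 0.1353; 0.1353 1.0496]  K=[0.3490 -0.1110; 0.0574 0.7467; 0.0604 0.1831]  nu=[0.6130, 7.3117]  x^+=[-0.7266, 0.6906, -0.0680]  P^+=[0.1889 -0.0231 0.0595; -0.0231 0.1945 0.0626; 0.0595 0.0626 0.6677]

K[0,0] = 0.3490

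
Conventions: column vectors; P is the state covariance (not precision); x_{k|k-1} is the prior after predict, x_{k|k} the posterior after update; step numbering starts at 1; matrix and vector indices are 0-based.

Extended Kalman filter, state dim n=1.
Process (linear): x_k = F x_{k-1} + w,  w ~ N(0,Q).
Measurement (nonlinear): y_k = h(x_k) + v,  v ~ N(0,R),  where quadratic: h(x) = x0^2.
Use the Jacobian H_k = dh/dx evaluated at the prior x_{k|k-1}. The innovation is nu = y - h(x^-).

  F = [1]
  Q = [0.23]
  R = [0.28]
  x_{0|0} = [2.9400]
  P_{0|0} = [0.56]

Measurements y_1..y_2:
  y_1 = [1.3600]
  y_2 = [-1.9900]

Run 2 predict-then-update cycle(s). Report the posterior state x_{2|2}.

x_post = [0.4072]

step 1: x^-=[2.9400]  P^-=[0.7900]  H_jac=[5.8800]  S=[27.5938]  K=[0.1683]  nu=[-7.2836]  x^+=[1.7139]  P^+=[0.0080]
step 2: x^-=[1.7139]  P^-=[0.2380]  H_jac=[3.4277]  S=[3.0765]  K=[0.2652]  nu=[-4.9273]  x^+=[0.4072]  P^+=[0.0217]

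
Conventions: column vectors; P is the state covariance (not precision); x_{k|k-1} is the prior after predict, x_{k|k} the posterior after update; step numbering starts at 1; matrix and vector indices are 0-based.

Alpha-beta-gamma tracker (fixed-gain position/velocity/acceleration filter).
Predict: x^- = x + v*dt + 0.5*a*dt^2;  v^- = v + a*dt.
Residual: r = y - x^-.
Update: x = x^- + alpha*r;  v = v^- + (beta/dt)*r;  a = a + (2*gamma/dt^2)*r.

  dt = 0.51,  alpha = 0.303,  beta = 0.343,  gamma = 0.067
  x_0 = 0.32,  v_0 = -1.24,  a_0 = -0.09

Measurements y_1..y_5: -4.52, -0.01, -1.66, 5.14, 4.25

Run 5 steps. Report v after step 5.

v_post = 9.5779

step 1: x_pred=-0.3241  r=-4.1959  x^+=-1.5955  v^+=-4.1078  a^+=-2.2517
step 2: x_pred=-3.9833  r=3.9733  x^+=-2.7794  v^+=-2.5840  a^+=-0.2047
step 3: x_pred=-4.1238  r=2.4638  x^+=-3.3773  v^+=-1.0313  a^+=1.0646
step 4: x_pred=-3.7648  r=8.9048  x^+=-1.0666  v^+=5.5006  a^+=5.6523
step 5: x_pred=2.4737  r=1.7763  x^+=3.0119  v^+=9.5779  a^+=6.5674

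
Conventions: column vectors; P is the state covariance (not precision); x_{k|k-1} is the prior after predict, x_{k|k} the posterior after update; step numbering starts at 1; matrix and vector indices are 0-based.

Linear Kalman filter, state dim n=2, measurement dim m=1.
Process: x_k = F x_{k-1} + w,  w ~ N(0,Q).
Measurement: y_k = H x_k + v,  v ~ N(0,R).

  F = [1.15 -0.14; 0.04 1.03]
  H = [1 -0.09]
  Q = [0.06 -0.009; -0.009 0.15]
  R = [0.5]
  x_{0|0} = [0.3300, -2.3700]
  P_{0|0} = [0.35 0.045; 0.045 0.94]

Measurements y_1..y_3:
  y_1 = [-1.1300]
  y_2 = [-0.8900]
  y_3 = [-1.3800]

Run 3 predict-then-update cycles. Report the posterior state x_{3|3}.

step 1: x^-=[0.7113, -2.4279]  P^-=[0.5268 -0.0754; -0.0754 1.1515]  S=[1.0497]  K=[0.5083; -0.1706]  nu=[-2.0598]  x^+=[-0.3358, -2.0766]  P^+=[0.2556 0.0156; 0.0156 1.1210]
step 2: x^-=[-0.0954, -2.1523]  P^-=[0.4149 -0.1405; -0.1405 1.3409]  S=[0.9511]  K=[0.4496; -0.2746]  nu=[-0.9883]  x^+=[-0.5397, -1.8809]  P^+=[0.2227 -0.0231; -0.0231 1.2692]
step 3: x^-=[-0.3573, -1.9589]  P^-=[0.3868 -0.2090; -0.2090 1.4950]  S=[0.9366]  K=[0.4331; -0.3668]  nu=[-1.1990]  x^+=[-0.8766, -1.5192]  P^+=[0.2111 -0.0602; -0.0602 1.3690]

x_post = [-0.8766, -1.5192]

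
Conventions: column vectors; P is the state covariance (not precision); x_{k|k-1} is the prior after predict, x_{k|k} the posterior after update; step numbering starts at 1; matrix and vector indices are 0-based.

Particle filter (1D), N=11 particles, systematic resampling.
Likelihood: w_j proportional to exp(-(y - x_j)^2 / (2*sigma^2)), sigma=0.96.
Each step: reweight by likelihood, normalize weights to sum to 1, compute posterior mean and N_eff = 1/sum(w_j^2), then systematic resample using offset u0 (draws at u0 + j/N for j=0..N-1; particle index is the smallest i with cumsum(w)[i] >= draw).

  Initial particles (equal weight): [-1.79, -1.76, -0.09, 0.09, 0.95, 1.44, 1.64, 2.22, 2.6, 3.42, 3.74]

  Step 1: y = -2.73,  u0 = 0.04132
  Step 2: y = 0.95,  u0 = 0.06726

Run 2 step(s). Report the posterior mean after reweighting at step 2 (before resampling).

post_mean = -1.7730

step 1: w=[0.4928, 0.4778, 0.0181, 0.0106, 0.0005, 0.0001, 0.0000, 0.0000, 0.0000, 0.0000, 0.0000]  mean=-1.7231  Neff=2.1205  idx=[0, 0, 0, 0, 0, 1, 1, 1, 1, 1, 1]
step 2: w=[0.0865, 0.0865, 0.0865, 0.0865, 0.0865, 0.0946, 0.0946, 0.0946, 0.0946, 0.0946, 0.0946]  mean=-1.7730  Neff=10.9788  idx=[0, 1, 2, 3, 4, 5, 6, 7, 8, 9, 10]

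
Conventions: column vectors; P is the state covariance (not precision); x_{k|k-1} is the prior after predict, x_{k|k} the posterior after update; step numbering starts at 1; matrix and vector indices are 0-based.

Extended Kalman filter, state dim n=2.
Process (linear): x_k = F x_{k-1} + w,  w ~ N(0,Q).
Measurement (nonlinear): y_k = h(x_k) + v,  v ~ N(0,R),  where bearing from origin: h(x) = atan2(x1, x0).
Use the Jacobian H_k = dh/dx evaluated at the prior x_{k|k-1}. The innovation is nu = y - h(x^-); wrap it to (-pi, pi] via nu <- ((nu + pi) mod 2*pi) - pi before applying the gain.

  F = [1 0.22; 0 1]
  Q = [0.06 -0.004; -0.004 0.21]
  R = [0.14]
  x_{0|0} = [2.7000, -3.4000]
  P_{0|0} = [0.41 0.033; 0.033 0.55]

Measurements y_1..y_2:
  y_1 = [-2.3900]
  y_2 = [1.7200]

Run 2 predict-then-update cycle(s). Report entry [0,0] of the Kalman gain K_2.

K[0,0] = 0.7342

step 1: x^-=[1.9520, -3.4000]  P^-=[0.5111 0.1500; 0.1500 0.7600]  H_jac=[0.2212 0.1270]  S=[0.1857]  K=[0.7115; 0.6984]  nu=[-1.3404]  x^+=[0.9984, -4.3362]  P^+=[0.4171 0.0577; 0.0577 0.6694]
step 2: x^-=[0.0444, -4.3362]  P^-=[0.5349 0.2010; 0.2010 0.8794]  H_jac=[0.2306 0.0024]  S=[0.1687]  K=[0.7342; 0.2871]  nu=[-3.0026]  x^+=[-2.1600, -5.1982]  P^+=[0.4440 0.1654; 0.1654 0.8655]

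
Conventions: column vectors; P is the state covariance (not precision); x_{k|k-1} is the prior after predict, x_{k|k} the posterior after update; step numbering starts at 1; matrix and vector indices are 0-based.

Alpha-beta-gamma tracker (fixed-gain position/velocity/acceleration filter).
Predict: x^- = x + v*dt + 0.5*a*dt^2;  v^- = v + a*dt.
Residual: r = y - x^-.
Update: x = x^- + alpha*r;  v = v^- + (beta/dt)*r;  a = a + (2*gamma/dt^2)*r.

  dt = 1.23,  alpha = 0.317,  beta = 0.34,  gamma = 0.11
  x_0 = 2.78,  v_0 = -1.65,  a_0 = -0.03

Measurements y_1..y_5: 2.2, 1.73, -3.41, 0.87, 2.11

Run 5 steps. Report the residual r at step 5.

resid = 3.1499

step 1: x_pred=0.7278  r=1.4722  x^+=1.1945  v^+=-1.2800  a^+=0.1841
step 2: x_pred=-0.2406  r=1.9706  x^+=0.3841  v^+=-0.5088  a^+=0.4706
step 3: x_pred=0.1143  r=-3.5243  x^+=-1.0029  v^+=-0.9041  a^+=-0.0418
step 4: x_pred=-2.1466  r=3.0166  x^+=-1.1904  v^+=-0.1217  a^+=0.3968
step 5: x_pred=-1.0399  r=3.1499  x^+=-0.0414  v^+=1.2371  a^+=0.8549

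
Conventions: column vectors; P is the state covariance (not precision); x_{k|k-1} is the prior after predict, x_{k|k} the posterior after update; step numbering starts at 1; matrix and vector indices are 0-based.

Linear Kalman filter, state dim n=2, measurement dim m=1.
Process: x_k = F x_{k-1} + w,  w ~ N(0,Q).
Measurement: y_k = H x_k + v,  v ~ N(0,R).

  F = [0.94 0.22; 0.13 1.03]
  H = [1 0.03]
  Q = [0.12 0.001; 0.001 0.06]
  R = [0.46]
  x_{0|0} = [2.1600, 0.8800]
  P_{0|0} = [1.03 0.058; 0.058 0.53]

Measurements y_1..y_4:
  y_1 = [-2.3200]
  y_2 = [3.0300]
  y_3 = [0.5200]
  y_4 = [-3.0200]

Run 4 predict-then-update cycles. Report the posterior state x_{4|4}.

step 1: x^-=[2.2240, 1.1872]  P^-=[1.0797 0.3048; 0.3048 0.6552]  S=[1.5586]  K=[0.6986; 0.2082]  nu=[-4.5796]  x^+=[-0.9754, 0.2339]  P^+=[0.3190 0.0781; 0.0781 0.5877]
step 2: x^-=[-0.8654, 0.1141]  P^-=[0.4626 0.2510; 0.2510 0.7098]  S=[0.9383]  K=[0.5011; 0.2902]  nu=[3.8920]  x^+=[1.0847, 1.2437]  P^+=[0.2271 0.1146; 0.1146 0.6308]
step 3: x^-=[1.2932, 1.4220]  P^-=[0.3985 0.2859; 0.2859 0.7637]  S=[0.8764]  K=[0.4645; 0.3524]  nu=[-0.8159]  x^+=[0.9142, 1.1345]  P^+=[0.2094 0.1424; 0.1424 0.6549]
step 4: x^-=[1.1090, 1.2874]  P^-=[0.3956 0.3170; 0.3170 0.7965]  S=[0.8754]  K=[0.4628; 0.3894]  nu=[-4.1676]  x^+=[-0.8199, -0.3354]  P^+=[0.2081 0.1592; 0.1592 0.6637]

x_post = [-0.8199, -0.3354]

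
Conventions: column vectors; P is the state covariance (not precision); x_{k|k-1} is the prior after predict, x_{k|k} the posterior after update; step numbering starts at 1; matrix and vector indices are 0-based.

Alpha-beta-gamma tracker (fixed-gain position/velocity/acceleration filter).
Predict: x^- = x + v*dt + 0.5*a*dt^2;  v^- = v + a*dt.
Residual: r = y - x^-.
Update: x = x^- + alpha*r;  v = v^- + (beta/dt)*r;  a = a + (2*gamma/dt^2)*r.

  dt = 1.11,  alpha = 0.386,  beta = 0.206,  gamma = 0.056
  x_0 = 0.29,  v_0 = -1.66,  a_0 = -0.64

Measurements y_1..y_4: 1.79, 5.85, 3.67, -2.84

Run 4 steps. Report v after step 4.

v_post = 0.4268

step 1: x_pred=-1.9469  r=3.7369  x^+=-0.5044  v^+=-1.6769  a^+=-0.3003
step 2: x_pred=-2.5508  r=8.4008  x^+=0.6919  v^+=-0.4512  a^+=0.4633
step 3: x_pred=0.4766  r=3.1934  x^+=1.7092  v^+=0.6558  a^+=0.7536
step 4: x_pred=2.9014  r=-5.7414  x^+=0.6852  v^+=0.4268  a^+=0.2317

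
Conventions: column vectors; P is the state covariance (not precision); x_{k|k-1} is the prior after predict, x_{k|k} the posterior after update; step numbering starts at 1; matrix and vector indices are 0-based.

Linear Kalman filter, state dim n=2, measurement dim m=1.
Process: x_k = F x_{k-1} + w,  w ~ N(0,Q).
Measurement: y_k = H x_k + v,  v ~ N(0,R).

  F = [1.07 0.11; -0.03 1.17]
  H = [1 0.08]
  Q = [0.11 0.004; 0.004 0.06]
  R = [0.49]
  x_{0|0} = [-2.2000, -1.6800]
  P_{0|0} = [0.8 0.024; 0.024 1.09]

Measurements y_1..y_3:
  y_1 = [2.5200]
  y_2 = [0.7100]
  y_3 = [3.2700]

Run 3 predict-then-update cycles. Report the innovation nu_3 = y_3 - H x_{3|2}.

innov = [2.5937]

step 1: x^-=[-2.5388, -1.8996]  P^-=[1.0448 0.1486; 0.1486 1.5511]  S=[1.5685]  K=[0.6737; 0.1738]  nu=[5.2108]  x^+=[0.9716, -0.9938]  P^+=[0.3329 -0.0351; -0.0351 1.5037]
step 2: x^-=[0.9303, -1.1918]  P^-=[0.5011 0.1430; 0.1430 2.1212]  S=[1.0275]  K=[0.4988; 0.3043]  nu=[-0.1250]  x^+=[0.8680, -1.2299]  P^+=[0.2454 -0.0130; -0.0130 2.0261]
step 3: x^-=[0.7935, -1.4650]  P^-=[0.4125 0.2407; 0.2407 2.8346]  S=[0.9591]  K=[0.4501; 0.4874]  nu=[2.5937]  x^+=[1.9610, -0.2009]  P^+=[0.2181 0.0303; 0.0303 2.6068]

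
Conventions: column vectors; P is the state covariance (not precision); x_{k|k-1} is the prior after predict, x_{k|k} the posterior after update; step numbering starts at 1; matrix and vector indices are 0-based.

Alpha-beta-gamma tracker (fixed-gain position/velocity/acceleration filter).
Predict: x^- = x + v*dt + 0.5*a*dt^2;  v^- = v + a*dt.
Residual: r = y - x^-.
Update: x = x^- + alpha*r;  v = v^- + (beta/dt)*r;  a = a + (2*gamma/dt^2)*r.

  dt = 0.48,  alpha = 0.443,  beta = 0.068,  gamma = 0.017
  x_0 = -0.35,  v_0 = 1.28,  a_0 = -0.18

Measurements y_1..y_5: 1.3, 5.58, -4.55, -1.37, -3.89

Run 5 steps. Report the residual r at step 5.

resid = -3.7365

step 1: x_pred=0.2437  r=1.0563  x^+=0.7116  v^+=1.3432  a^+=-0.0241
step 2: x_pred=1.3536  r=4.2264  x^+=3.2259  v^+=1.9304  a^+=0.5996
step 3: x_pred=4.2216  r=-8.7716  x^+=0.3358  v^+=0.9756  a^+=-0.6948
step 4: x_pred=0.7240  r=-2.0940  x^+=-0.2036  v^+=0.3454  a^+=-1.0039
step 5: x_pred=-0.1535  r=-3.7365  x^+=-1.8088  v^+=-0.6658  a^+=-1.5552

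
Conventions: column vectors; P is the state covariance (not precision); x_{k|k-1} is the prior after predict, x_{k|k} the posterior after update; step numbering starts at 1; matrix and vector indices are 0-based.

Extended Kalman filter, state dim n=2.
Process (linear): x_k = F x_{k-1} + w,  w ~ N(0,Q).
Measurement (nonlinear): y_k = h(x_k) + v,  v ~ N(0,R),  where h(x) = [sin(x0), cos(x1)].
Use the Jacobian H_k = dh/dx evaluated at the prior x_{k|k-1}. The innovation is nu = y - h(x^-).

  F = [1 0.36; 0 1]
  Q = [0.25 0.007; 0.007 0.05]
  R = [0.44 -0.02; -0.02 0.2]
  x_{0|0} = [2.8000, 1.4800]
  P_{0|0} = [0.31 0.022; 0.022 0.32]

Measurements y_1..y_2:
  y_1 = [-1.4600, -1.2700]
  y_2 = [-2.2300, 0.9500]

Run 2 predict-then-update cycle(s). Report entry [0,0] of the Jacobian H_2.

step 1: x^-=[3.3328, 1.4800]  P^-=[0.6173 0.1442; 0.1442 0.3700]  H_jac=[-0.9818 0.0000; 0.0000 -0.9959]  S=[1.0350 0.1210; 0.1210 0.5670]  K=[-0.5702 -0.1316; -0.0624 -0.6366]  nu=[-1.2700, -1.3607]  x^+=[4.2360, 2.4254]  P^+=[0.2529 0.0150; 0.0150 0.1266]
step 2: x^-=[5.1091, 2.4254]  P^-=[0.5300 0.0676; 0.0676 0.1766]  H_jac=[0.3864 0.0000; 0.0000 -0.6565]  S=[0.5191 -0.0371; -0.0371 0.2761]  K=[0.3868 -0.1086; 0.0204 -0.4171]  nu=[-1.3077, 1.7043]  x^+=[4.4183, 1.6877]  P^+=[0.4460 0.0449; 0.0449 0.1277]

H_jac[0,0] = 0.3864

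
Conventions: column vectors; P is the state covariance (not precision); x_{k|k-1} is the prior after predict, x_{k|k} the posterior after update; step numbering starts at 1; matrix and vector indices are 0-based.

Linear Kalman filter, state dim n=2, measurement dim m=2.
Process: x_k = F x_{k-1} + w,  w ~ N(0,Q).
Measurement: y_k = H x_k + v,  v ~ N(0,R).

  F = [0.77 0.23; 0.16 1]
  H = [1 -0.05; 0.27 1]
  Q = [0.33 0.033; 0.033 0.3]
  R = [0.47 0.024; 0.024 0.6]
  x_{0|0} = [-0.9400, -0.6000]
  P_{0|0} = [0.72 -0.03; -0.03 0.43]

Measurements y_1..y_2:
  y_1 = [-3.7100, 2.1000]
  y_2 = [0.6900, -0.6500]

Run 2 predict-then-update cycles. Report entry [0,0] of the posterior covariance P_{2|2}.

P_post[0,0] = 0.2339

step 1: x^-=[-0.8618, -0.7504]  P^-=[0.7690 0.1964; 0.1964 0.7388]  S=[1.2212 0.3884; 0.3884 1.5009]  K=[0.5841 0.1180; -0.0406 0.5381]  nu=[-2.8857, 3.0831]  x^+=[-2.1836, 1.0256]  P^+=[0.2779 0.0098; 0.0098 0.3192]
step 2: x^-=[-1.4455, 0.6762]  P^-=[0.5151 0.1486; 0.1486 0.6295]  S=[0.9718 0.2782; 0.2782 1.3472]  K=[0.4903 0.1123; -0.0231 0.5018]  nu=[2.1693, -0.9360]  x^+=[-0.4871, 0.1564]  P^+=[0.2339 0.0160; 0.0160 0.2962]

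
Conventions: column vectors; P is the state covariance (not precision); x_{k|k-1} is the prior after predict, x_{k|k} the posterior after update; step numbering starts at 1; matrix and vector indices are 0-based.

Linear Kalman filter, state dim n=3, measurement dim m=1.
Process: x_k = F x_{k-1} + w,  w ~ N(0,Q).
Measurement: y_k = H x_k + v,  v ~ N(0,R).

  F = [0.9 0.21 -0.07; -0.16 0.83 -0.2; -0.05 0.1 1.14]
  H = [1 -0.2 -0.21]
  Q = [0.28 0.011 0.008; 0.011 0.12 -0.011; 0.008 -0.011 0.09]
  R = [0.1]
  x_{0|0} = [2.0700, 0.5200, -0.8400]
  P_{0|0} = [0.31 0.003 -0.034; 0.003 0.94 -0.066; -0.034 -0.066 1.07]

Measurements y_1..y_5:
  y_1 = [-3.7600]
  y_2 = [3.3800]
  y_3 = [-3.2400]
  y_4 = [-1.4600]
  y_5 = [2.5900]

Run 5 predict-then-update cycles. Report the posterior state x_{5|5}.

step 1: x^-=[2.0310, 0.2684, -1.0091]  P^-=[0.5852 0.1597 -0.1217; 0.1597 0.8372 -0.2299; -0.1217 -0.2299 1.4795]  S=[0.7518]  K=[0.7698; 0.0539; -0.5140]  nu=[-5.9492]  x^+=[-2.5489, -0.0521, 2.0487]  P^+=[0.1396 0.1285 0.1758; 0.1285 0.8351 -0.2091; 0.1758 -0.2091 1.2809]
step 2: x^-=[-2.4483, -0.0451, 2.4577]  P^-=[0.4687 0.2373 0.0596; 0.2373 0.7966 -0.4640; 0.0596 -0.4640 1.6944]  S=[0.5164]  K=[0.7916; 0.3397; -0.3939]  nu=[6.3354]  x^+=[2.5666, 2.1070, -0.0378]  P^+=[0.1452 0.0985 0.2206; 0.0985 0.7370 -0.3949; 0.2206 -0.3949 1.6143]
step 3: x^-=[2.7550, 1.3457, 0.0393]  P^-=[0.4590 0.2137 0.0313; 0.2137 0.8151 -0.7262; 0.0313 -0.7262 2.0795]  S=[0.5237]  K=[0.7823; 0.3879; -0.4967]  nu=[-5.7177]  x^+=[-1.7180, -0.8722, 2.8793]  P^+=[0.1385 0.0547 0.2348; 0.0547 0.7363 -0.6252; 0.2348 -0.6252 1.9503]
step 4: x^-=[-1.9309, -1.0249, 3.2811]  P^-=[0.4437 0.2087 -0.0376; 0.2087 0.9169 -1.0162; -0.0376 -1.0162 2.4624]  S=[0.5359]  K=[0.7648; 0.4455; -0.6558]  nu=[0.9550]  x^+=[-1.2006, -0.5995, 2.6548]  P^+=[0.1303 0.0261 0.2312; 0.0261 0.8105 -0.8596; 0.2312 -0.8596 2.2319]
step 5: x^-=[-1.3923, -0.8364, 3.0266]  P^-=[0.4382 0.2304 -0.1186; 0.2304 1.0642 -1.2891; -0.1186 -1.2891 2.7764]  S=[0.5526]  K=[0.7547; 0.5217; -0.8032]  nu=[4.4505]  x^+=[1.9665, 1.4855, -0.5483]  P^+=[0.1235 0.0129 0.2163; 0.0129 0.9138 -1.0575; 0.2163 -1.0575 2.4199]

x_post = [1.9665, 1.4855, -0.5483]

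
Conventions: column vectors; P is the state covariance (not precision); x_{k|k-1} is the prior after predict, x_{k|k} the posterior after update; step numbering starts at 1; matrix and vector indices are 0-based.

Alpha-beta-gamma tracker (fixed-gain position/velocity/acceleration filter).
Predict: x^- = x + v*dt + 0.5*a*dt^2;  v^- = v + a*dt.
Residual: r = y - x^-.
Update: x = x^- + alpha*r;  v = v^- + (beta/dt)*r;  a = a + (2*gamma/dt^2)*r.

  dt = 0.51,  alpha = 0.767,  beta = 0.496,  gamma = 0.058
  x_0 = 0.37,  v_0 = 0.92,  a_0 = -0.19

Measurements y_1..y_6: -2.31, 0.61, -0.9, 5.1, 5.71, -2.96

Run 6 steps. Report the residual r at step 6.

step 1: x_pred=0.8145  r=-3.1245  x^+=-1.5820  v^+=-2.2156  a^+=-1.5835
step 2: x_pred=-2.9179  r=3.5279  x^+=-0.2120  v^+=0.4079  a^+=-0.0101
step 3: x_pred=-0.0053  r=-0.8947  x^+=-0.6915  v^+=-0.4674  a^+=-0.4091
step 4: x_pred=-0.9831  r=6.0831  x^+=3.6826  v^+=5.2401  a^+=2.3039
step 5: x_pred=6.6547  r=-0.9447  x^+=5.9301  v^+=5.4963  a^+=1.8825
step 6: x_pred=8.9780  r=-11.9380  x^+=-0.1784  v^+=-5.1539  a^+=-3.4416

resid = -11.9380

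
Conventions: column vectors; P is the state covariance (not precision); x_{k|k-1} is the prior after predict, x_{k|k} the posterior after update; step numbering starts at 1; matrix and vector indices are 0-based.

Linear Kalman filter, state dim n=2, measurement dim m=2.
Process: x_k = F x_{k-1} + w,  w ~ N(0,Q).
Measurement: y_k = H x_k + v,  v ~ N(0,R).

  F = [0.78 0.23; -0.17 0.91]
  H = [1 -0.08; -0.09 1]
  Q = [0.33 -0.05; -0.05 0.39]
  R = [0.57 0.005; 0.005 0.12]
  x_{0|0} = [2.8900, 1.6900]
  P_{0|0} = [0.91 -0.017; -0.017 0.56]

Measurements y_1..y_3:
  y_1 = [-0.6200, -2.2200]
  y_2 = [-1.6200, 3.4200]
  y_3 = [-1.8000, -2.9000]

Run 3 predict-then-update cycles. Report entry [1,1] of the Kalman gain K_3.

step 1: x^-=[2.6429, 1.0466]  P^-=[0.9072 -0.0649; -0.0649 0.8853]  S=[1.4932 -0.2128; -0.2128 1.0243]  K=[0.6086 -0.0166; 0.0341 0.8771]  nu=[-3.1792, -3.0287]  x^+=[0.7582, -1.7183]  P^+=[0.3494 0.0325; 0.0325 0.1083]
step 2: x^-=[0.1962, -1.6925]  P^-=[0.5600 -0.0519; -0.0519 0.4798]  S=[1.1414 -0.1360; -0.1360 0.6136]  K=[0.4873 -0.0586; 0.0154 0.7929]  nu=[-1.9516, 5.1302]  x^+=[-1.0556, 2.3449]  P^+=[0.2791 0.0205; 0.0205 0.0971]
step 3: x^-=[-0.2841, 2.3133]  P^-=[0.5123 -0.0529; -0.0529 0.4721]  S=[1.0938 -0.1322; -0.1322 0.6058]  K=[0.4647 -0.0621; 0.0125 0.7899]  nu=[-1.3309, -5.2389]  x^+=[-0.5774, -1.8417]  P^+=[0.2661 0.0188; 0.0188 0.0965]

K[1,1] = 0.7899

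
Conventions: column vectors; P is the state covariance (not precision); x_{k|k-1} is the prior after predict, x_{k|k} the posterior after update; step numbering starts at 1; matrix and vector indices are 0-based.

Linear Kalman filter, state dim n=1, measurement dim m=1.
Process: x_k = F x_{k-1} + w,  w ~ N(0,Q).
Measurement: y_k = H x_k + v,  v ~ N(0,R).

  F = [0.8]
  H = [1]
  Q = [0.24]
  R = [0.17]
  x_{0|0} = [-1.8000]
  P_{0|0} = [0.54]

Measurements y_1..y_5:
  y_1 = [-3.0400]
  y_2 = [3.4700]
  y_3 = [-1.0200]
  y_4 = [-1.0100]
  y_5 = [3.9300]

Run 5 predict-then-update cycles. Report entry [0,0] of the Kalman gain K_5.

K[0,0] = 0.6461

step 1: x^-=[-1.4400]  P^-=[0.5856]  S=[0.7556]  K=[0.7750]  nu=[-1.6000]  x^+=[-2.6800]  P^+=[0.1318]
step 2: x^-=[-2.1440]  P^-=[0.3243]  S=[0.4943]  K=[0.6561]  nu=[5.6140]  x^+=[1.5393]  P^+=[0.1115]
step 3: x^-=[1.2314]  P^-=[0.3114]  S=[0.4814]  K=[0.6469]  nu=[-2.2514]  x^+=[-0.2249]  P^+=[0.1100]
step 4: x^-=[-0.1799]  P^-=[0.3104]  S=[0.4804]  K=[0.6461]  nu=[-0.8301]  x^+=[-0.7162]  P^+=[0.1098]
step 5: x^-=[-0.5730]  P^-=[0.3103]  S=[0.4803]  K=[0.6461]  nu=[4.5030]  x^+=[2.3362]  P^+=[0.1098]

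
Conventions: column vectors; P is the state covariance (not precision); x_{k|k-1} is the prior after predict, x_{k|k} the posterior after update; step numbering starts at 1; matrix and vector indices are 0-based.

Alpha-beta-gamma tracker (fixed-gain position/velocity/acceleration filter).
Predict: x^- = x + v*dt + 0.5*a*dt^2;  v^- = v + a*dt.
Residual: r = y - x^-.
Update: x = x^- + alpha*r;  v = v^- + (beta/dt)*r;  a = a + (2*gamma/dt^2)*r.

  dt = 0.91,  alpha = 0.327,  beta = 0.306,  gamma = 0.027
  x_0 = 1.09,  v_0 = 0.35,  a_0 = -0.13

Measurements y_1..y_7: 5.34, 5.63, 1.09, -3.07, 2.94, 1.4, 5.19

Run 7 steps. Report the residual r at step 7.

resid = 7.1511

step 1: x_pred=1.3547  r=3.9853  x^+=2.6579  v^+=1.5718  a^+=0.1299
step 2: x_pred=4.1420  r=1.4880  x^+=4.6286  v^+=2.1904  a^+=0.2269
step 3: x_pred=6.7158  r=-5.6258  x^+=4.8761  v^+=0.5051  a^+=-0.1399
step 4: x_pred=5.2779  r=-8.3479  x^+=2.5481  v^+=-2.4293  a^+=-0.6843
step 5: x_pred=0.0541  r=2.8859  x^+=0.9978  v^+=-2.0816  a^+=-0.4961
step 6: x_pred=-1.1019  r=2.5019  x^+=-0.2838  v^+=-1.6918  a^+=-0.3330
step 7: x_pred=-1.9611  r=7.1511  x^+=0.3773  v^+=0.4099  a^+=0.1334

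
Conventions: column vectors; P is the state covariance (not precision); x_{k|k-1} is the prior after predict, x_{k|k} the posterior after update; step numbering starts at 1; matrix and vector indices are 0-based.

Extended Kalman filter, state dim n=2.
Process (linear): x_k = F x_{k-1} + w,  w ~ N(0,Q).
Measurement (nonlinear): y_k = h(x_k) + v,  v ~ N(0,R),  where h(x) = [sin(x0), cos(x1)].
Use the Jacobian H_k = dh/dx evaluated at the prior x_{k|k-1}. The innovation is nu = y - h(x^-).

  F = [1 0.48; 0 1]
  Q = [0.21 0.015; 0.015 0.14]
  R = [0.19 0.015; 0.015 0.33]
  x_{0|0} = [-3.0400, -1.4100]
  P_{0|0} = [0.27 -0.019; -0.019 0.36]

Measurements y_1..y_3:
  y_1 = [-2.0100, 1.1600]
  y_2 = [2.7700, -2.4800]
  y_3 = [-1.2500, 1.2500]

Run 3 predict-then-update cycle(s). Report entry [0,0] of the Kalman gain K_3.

step 1: x^-=[-3.7168, -1.4100]  P^-=[0.5447 0.1688; 0.1688 0.5000]  H_jac=[-0.8391 0.0000; 0.0000 0.9871]  S=[0.5735 -0.1248; -0.1248 0.8172]  K=[-0.7784 0.0850; -0.1195 0.5857]  nu=[-2.5540, 0.9999]  x^+=[-1.6436, -0.5191]  P^+=[0.1748 0.0166; 0.0166 0.1940]
step 2: x^-=[-1.8928, -0.5191]  P^-=[0.4454 0.1247; 0.1247 0.3340]  H_jac=[-0.3165 0.0000; 0.0000 0.4961]  S=[0.2346 -0.0046; -0.0046 0.4122]  K=[-0.5980 0.1434; -0.1604 0.4002]  nu=[3.7186, -3.3482]  x^+=[-4.5969, -2.4557]  P^+=[0.3522 0.0773; 0.0773 0.2613]
step 3: x^-=[-5.7756, -2.4557]  P^-=[0.6967 0.2178; 0.2178 0.4013]  H_jac=[0.8739 0.0000; 0.0000 0.6334]  S=[0.7221 0.1356; 0.1356 0.4910]  K=[0.8336 0.0508; 0.1755 0.4693]  nu=[-1.7361, 2.0238]  x^+=[-7.1200, -1.8106]  P^+=[0.1821 0.0462; 0.0462 0.2487]

K[0,0] = 0.8336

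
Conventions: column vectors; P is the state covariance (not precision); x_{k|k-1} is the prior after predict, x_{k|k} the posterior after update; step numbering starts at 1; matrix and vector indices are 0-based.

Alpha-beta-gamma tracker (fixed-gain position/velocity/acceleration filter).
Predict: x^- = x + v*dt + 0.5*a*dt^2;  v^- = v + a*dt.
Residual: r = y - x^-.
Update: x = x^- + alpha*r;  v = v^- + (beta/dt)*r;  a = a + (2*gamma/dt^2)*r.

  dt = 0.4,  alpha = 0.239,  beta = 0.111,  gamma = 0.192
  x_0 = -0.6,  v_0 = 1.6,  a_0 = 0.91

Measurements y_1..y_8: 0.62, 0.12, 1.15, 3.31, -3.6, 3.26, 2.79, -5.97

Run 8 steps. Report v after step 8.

v_post = -7.3153

step 1: x_pred=0.1128  r=0.5072  x^+=0.2340  v^+=2.1047  a^+=2.1273
step 2: x_pred=1.2461  r=-1.1261  x^+=0.9770  v^+=2.6432  a^+=-0.5754
step 3: x_pred=1.9882  r=-0.8382  x^+=1.7879  v^+=2.1804  a^+=-2.5870
step 4: x_pred=2.4531  r=0.8569  x^+=2.6579  v^+=1.3834  a^+=-0.5304
step 5: x_pred=3.1688  r=-6.7688  x^+=1.5511  v^+=-0.7071  a^+=-16.7756
step 6: x_pred=-0.0738  r=3.3338  x^+=0.7230  v^+=-6.4922  a^+=-8.7744
step 7: x_pred=-2.5759  r=5.3659  x^+=-1.2934  v^+=-8.5129  a^+=4.1037
step 8: x_pred=-4.3703  r=-1.5997  x^+=-4.7526  v^+=-7.3153  a^+=0.2645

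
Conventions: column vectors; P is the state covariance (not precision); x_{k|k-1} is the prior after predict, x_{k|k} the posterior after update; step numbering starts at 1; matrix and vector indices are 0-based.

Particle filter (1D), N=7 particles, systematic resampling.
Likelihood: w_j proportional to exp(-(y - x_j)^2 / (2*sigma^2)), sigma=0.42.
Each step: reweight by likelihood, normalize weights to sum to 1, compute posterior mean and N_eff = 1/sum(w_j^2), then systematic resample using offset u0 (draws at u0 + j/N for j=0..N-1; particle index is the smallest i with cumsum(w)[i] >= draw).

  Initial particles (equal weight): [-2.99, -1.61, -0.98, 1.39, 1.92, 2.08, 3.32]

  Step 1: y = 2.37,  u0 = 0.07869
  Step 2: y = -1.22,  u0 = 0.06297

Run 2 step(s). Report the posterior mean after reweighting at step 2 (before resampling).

step 1: w=[0.0000, 0.0000, 0.0000, 0.0440, 0.3769, 0.5273, 0.0518]  mean=2.0536  Neff=2.3546  idx=[4, 4, 4, 5, 5, 5, 5]
step 2: w=[0.3110, 0.3110, 0.3110, 0.0168, 0.0168, 0.0168, 0.0168]  mean=1.9307  Neff=3.4334  idx=[0, 0, 1, 1, 2, 2, 2]

post_mean = 1.9307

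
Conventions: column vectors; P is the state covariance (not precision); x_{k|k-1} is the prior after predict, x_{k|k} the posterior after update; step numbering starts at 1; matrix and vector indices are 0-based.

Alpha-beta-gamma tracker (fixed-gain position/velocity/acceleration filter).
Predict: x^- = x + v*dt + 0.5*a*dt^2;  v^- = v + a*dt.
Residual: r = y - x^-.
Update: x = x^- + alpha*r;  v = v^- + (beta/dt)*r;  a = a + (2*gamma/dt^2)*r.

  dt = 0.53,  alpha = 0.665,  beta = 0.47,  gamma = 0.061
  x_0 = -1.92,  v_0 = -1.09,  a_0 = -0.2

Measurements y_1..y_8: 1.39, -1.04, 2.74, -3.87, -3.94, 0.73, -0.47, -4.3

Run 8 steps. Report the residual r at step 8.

resid = -4.6156

step 1: x_pred=-2.5258  r=3.9158  x^+=0.0782  v^+=2.2765  a^+=1.5007
step 2: x_pred=1.4955  r=-2.5355  x^+=-0.1906  v^+=0.8234  a^+=0.3995
step 3: x_pred=0.3019  r=2.4381  x^+=1.9232  v^+=3.1972  a^+=1.4584
step 4: x_pred=3.8226  r=-7.6926  x^+=-1.2930  v^+=-2.8516  a^+=-1.8826
step 5: x_pred=-3.0687  r=-0.8713  x^+=-3.6481  v^+=-4.6220  a^+=-2.2610
step 6: x_pred=-6.4154  r=7.1454  x^+=-1.6637  v^+=0.5161  a^+=0.8423
step 7: x_pred=-1.2719  r=0.8019  x^+=-0.7386  v^+=1.6736  a^+=1.1906
step 8: x_pred=0.3156  r=-4.6156  x^+=-2.7538  v^+=-1.7885  a^+=-0.8141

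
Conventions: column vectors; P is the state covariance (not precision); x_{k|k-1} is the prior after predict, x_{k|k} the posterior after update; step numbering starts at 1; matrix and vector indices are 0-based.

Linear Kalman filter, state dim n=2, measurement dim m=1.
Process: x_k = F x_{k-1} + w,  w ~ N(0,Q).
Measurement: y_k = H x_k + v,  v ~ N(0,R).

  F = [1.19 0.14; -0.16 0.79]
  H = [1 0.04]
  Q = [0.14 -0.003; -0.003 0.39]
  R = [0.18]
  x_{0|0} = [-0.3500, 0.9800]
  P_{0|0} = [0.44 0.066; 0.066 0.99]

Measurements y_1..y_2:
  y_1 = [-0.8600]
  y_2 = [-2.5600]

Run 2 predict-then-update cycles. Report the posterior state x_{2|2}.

step 1: x^-=[-0.2793, 0.8302]  P^-=[0.8045 0.0833; 0.0833 1.0024]  S=[0.9927]  K=[0.8137; 0.1243]  nu=[-0.6139]  x^+=[-0.7788, 0.7539]  P^+=[0.1472 -0.0171; -0.0171 0.9871]
step 2: x^-=[-0.8213, 0.7202]  P^-=[0.3620 0.0625; 0.0625 1.0141]  S=[0.5486]  K=[0.6644; 0.1878]  nu=[-1.7675]  x^+=[-1.9956, 0.3883]  P^+=[0.1198 -0.0060; -0.0060 0.9948]

x_post = [-1.9956, 0.3883]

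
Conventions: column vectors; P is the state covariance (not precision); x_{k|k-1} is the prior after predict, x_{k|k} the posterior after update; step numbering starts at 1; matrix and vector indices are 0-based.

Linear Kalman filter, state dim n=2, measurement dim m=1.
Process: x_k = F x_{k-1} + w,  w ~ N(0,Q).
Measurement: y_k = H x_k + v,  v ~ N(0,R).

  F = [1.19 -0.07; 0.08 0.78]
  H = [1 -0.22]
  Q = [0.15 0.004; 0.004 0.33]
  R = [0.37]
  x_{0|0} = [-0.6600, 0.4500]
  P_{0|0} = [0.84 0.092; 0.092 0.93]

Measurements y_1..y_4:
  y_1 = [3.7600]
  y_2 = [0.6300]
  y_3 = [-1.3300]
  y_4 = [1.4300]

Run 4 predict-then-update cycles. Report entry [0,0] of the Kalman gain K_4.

step 1: x^-=[-0.8169, 0.2982]  P^-=[1.3288 0.1181; 0.1181 0.9127]  S=[1.6910]  K=[0.7704; -0.0489]  nu=[4.6425]  x^+=[2.7598, 0.0711]  P^+=[0.3251 0.1818; 0.1818 0.9086]
step 2: x^-=[3.2792, 0.2762]  P^-=[0.5845 0.1531; 0.1531 0.9076]  S=[0.9311]  K=[0.5916; -0.0501]  nu=[-2.5884]  x^+=[1.7479, 0.4058]  P^+=[0.2586 0.1806; 0.1806 0.9052]
step 3: x^-=[2.0516, 0.4564]  P^-=[0.4906 0.1458; 0.1458 0.9049]  S=[0.8402]  K=[0.5457; -0.0634]  nu=[-3.2812]  x^+=[0.2611, 0.6643]  P^+=[0.2404 0.1749; 0.1749 0.9016]
step 4: x^-=[0.2642, 0.5390]  P^-=[0.4657 0.1390; 0.1390 0.9019]  S=[0.8182]  K=[0.5318; -0.0726]  nu=[1.2844]  x^+=[0.9472, 0.4458]  P^+=[0.2343 0.1706; 0.1706 0.8976]

K[0,0] = 0.5318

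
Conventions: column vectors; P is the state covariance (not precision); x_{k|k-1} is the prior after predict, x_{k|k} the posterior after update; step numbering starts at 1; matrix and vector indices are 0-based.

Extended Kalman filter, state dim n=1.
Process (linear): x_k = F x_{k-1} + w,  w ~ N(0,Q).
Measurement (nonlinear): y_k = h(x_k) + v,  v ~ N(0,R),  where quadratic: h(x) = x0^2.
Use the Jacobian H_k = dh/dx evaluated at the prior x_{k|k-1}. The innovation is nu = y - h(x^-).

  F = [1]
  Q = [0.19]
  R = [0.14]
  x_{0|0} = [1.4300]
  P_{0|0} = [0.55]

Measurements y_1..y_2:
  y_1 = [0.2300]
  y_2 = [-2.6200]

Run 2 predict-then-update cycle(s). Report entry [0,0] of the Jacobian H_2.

step 1: x^-=[1.4300]  P^-=[0.7400]  H_jac=[2.8600]  S=[6.1929]  K=[0.3417]  nu=[-1.8149]  x^+=[0.8098]  P^+=[0.0167]
step 2: x^-=[0.8098]  P^-=[0.2067]  H_jac=[1.6195]  S=[0.6822]  K=[0.4908]  nu=[-3.2757]  x^+=[-0.7978]  P^+=[0.0424]

H_jac[0,0] = 1.6195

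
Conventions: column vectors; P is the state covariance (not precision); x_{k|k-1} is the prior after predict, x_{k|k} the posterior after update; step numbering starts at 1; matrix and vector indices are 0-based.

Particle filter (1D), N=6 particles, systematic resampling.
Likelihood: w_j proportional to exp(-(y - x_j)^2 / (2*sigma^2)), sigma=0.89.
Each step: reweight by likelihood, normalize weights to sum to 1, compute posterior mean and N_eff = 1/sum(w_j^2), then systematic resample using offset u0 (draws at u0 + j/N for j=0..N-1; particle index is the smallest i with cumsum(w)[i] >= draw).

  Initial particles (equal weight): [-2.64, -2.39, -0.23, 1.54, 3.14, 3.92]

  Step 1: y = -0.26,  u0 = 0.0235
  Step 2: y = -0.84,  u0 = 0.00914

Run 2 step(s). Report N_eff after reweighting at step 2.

step 1: w=[0.0231, 0.0470, 0.8229, 0.1065, 0.0006, 0.0000]  mean=-0.1966  Neff=1.4467  idx=[1, 2, 2, 2, 2, 2]
step 2: w=[0.0526, 0.1895, 0.1895, 0.1895, 0.1895, 0.1895]  mean=-0.3436  Neff=5.4860  idx=[0, 1, 2, 3, 4, 5]

N_eff = 5.4860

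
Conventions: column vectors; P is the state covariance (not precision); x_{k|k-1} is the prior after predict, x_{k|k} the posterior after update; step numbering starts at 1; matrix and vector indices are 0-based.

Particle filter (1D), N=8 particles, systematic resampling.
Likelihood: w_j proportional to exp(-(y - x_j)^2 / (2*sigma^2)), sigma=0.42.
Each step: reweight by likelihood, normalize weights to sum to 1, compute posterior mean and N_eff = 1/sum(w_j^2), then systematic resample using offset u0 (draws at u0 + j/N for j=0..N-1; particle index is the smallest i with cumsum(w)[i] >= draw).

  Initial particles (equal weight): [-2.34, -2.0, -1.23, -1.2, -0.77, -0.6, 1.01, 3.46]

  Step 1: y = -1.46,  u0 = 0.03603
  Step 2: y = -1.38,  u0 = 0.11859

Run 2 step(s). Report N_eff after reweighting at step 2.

N_eff = 6.4092

step 1: w=[0.0425, 0.1672, 0.3288, 0.3154, 0.0991, 0.0470, 0.0000, 0.0000]  mean=-1.3213  Neff=4.0097  idx=[0, 1, 2, 2, 2, 3, 3, 4]
step 2: w=[0.0136, 0.0623, 0.1738, 0.1738, 0.1738, 0.1690, 0.1690, 0.0645]  mean=-1.2533  Neff=6.4092  idx=[2, 2, 3, 4, 5, 5, 6, 7]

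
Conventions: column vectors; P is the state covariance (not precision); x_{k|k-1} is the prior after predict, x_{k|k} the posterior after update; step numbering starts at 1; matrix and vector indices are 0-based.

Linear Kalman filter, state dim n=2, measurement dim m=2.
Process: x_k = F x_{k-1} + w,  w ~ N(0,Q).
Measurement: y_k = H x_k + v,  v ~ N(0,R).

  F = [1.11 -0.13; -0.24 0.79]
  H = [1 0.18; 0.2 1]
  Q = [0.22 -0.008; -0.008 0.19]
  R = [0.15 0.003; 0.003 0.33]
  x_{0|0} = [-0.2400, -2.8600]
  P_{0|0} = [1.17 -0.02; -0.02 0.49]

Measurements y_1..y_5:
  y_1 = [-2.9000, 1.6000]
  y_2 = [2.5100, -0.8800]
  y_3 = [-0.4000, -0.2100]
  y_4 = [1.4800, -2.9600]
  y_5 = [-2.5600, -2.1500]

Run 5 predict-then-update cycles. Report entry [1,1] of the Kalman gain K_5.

K[1,1] = 0.4864

step 1: x^-=[0.1054, -2.2018]  P^-=[1.6756 -0.3882; -0.3882 0.5708]  S=[1.7044 0.0387; 0.0387 0.8125]  K=[0.9446 -0.1103; -0.1815 0.6156]  nu=[-2.6091, 3.7807]  x^+=[-2.7763, 0.5989]  P^+=[0.1529 -0.0641; -0.0641 0.2154]
step 2: x^-=[-3.1595, 1.1395]  P^-=[0.4306 -0.1291; -0.1291 0.3576]  S=[0.5457 0.0197; 0.0197 0.6532]  K=[0.7497 -0.0885; -0.1372 0.5121]  nu=[5.4644, -1.3876]  x^+=[1.0597, -0.3206]  P^+=[0.1214 -0.0512; -0.0512 0.1788]
step 3: x^-=[1.2179, -0.5076]  P^-=[0.3874 -0.1052; -0.1052 0.3280]  S=[0.5101 0.0305; 0.0305 0.6314]  K=[0.7270 -0.0791; -0.1199 0.4920]  nu=[-1.5266, 0.0540]  x^+=[0.1039, -0.2979]  P^+=[0.1173 -0.0474; -0.0474 0.1715]
step 4: x^-=[0.1540, -0.2603]  P^-=[0.3811 -0.0999; -0.0999 0.3217]  S=[0.5056 0.0337; 0.0337 0.6270]  K=[0.7234 -0.0766; -0.1155 0.4874]  nu=[1.3728, -2.7305]  x^+=[1.3561, -1.7498]  P^+=[0.1166 -0.0464; -0.0464 0.1698]
step 5: x^-=[1.7328, -1.7078]  P^-=[0.3800 -0.0987; -0.0987 0.3203]  S=[0.5048 0.0344; 0.0344 0.6260]  K=[0.7227 -0.0760; -0.1144 0.4864]  nu=[-3.9854, -0.7887]  x^+=[-1.0874, -1.6355]  P^+=[0.1165 -0.0462; -0.0462 0.1694]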